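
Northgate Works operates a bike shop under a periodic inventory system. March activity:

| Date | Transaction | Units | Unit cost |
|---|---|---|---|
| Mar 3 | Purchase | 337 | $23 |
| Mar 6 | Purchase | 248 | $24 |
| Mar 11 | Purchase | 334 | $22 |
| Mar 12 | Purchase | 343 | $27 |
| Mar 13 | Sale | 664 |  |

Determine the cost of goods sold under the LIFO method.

COGS = $16,323

Mar 13, 664 sold [LIFO — newest first]: 343 @ $27 + 321 @ $22 = $16,323
Ending inventory: 337 @ $23 + 248 @ $24 + 13 @ $22 = $13,989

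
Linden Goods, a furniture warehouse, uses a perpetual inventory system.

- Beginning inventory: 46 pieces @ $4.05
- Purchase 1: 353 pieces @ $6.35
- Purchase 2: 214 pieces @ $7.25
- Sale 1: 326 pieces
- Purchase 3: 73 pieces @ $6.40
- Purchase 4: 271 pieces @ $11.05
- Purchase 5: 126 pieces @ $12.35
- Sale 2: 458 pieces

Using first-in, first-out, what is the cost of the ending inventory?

Ending inventory = $3,467.75

Sale 1 (326) [FIFO — oldest first]: 46 @ $4.05 + 280 @ $6.35 = $1,964.30
Sale 2 (458) [FIFO — oldest first]: 73 @ $6.35 + 214 @ $7.25 + 73 @ $6.40 + 98 @ $11.05 = $3,565.15
Total COGS = $1,964.30 + $3,565.15 = $5,529.45
Ending inventory: 173 @ $11.05 + 126 @ $12.35 = $3,467.75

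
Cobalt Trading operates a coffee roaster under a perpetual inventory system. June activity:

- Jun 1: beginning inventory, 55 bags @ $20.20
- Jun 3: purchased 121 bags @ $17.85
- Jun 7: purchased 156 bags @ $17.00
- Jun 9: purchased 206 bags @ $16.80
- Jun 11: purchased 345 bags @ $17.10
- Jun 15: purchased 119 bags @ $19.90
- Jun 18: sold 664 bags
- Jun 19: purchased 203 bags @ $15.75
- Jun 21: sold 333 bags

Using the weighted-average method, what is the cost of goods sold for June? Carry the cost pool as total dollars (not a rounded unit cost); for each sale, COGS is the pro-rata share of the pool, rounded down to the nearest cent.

COGS = $17,330.00

After Jun 1: 55 on hand, pool $1,111.00 (≈ $20.2000 each)
After Jun 3: 176 on hand, pool $3,270.85 (≈ $18.5844 each)
After Jun 7: 332 on hand, pool $5,922.85 (≈ $17.8399 each)
After Jun 9: 538 on hand, pool $9,383.65 (≈ $17.4417 each)
After Jun 11: 883 on hand, pool $15,283.15 (≈ $17.3082 each)
After Jun 15: 1002 on hand, pool $17,651.25 (≈ $17.6160 each)
Jun 18, sell 664: 664/1002 × $17,651.25 → $11,697.03
After Jun 19: 541 on hand, pool $9,151.47 (≈ $16.9158 each)
Jun 21, sell 333: 333/541 × $9,151.47 → $5,632.97
Total COGS = $11,697.03 + $5,632.97 = $17,330.00
Ending inventory (cost pool remaining) = $3,518.50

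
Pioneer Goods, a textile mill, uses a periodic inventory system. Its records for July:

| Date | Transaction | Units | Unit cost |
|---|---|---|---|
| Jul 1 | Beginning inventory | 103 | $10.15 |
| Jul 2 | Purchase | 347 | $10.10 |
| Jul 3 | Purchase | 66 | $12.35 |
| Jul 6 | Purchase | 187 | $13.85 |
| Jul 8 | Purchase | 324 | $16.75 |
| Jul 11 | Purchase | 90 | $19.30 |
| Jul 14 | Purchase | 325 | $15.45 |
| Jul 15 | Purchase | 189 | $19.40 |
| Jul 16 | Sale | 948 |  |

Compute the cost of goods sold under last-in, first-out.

Jul 16, 948 sold [LIFO — newest first]: 189 @ $19.40 + 325 @ $15.45 + 90 @ $19.30 + 324 @ $16.75 + 20 @ $13.85 = $16,128.85
Ending inventory: 103 @ $10.15 + 347 @ $10.10 + 66 @ $12.35 + 167 @ $13.85 = $7,678.20

COGS = $16,128.85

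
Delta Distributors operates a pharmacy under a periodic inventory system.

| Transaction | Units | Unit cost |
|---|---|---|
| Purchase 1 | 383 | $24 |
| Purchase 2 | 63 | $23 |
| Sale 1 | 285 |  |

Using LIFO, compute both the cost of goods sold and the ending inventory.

Sale 1 (285) [LIFO — newest first]: 63 @ $23 + 222 @ $24 = $6,777
Ending inventory: 161 @ $24 = $3,864
Check: goods available $10,641 = COGS $6,777 + ending $3,864

COGS = $6,777; ending inventory = $3,864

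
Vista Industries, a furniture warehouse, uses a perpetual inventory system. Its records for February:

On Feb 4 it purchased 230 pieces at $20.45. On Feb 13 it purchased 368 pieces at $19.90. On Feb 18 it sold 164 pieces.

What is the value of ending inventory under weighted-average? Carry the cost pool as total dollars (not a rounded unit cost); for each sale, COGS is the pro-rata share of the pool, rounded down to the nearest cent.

After Feb 4: 230 on hand, pool $4,703.50 (≈ $20.4500 each)
After Feb 13: 598 on hand, pool $12,026.70 (≈ $20.1115 each)
Feb 18, sell 164: 164/598 × $12,026.70 → $3,298.29
Ending inventory (cost pool remaining) = $8,728.41
Check: goods available $12,026.70 = COGS $3,298.29 + ending $8,728.41

Ending inventory = $8,728.41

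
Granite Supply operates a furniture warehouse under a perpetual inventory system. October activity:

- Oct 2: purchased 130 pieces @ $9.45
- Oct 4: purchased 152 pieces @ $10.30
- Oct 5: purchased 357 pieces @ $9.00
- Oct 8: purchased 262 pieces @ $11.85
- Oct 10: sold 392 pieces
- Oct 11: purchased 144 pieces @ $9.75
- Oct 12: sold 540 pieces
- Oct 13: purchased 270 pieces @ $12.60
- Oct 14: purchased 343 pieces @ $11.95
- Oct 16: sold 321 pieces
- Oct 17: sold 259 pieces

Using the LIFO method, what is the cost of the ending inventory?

Oct 10, 392 sold [LIFO — newest first]: 262 @ $11.85 + 130 @ $9.00 = $4,274.70
Oct 12, 540 sold [LIFO — newest first]: 144 @ $9.75 + 227 @ $9.00 + 152 @ $10.30 + 17 @ $9.45 = $5,173.25
Oct 16, 321 sold [LIFO — newest first]: 321 @ $11.95 = $3,835.95
Oct 17, 259 sold [LIFO — newest first]: 22 @ $11.95 + 237 @ $12.60 = $3,249.10
Total COGS = $4,274.70 + $5,173.25 + $3,835.95 + $3,249.10 = $16,533.00
Ending inventory: 113 @ $9.45 + 33 @ $12.60 = $1,483.65

Ending inventory = $1,483.65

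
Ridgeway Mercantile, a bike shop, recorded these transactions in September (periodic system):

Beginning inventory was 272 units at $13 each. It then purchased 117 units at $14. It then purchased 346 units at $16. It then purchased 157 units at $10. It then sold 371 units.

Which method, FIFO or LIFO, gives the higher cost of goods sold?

FIFO COGS: 272 @ $13 + 99 @ $14 = $4,922
LIFO COGS: 157 @ $10 + 214 @ $16 = $4,994

LIFO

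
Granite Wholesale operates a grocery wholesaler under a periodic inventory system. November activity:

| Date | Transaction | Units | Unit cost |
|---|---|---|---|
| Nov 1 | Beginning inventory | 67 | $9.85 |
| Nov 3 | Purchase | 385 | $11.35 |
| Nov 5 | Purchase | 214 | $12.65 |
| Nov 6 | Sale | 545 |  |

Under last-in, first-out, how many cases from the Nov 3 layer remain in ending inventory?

Nov 6, 545 sold [LIFO — newest first]: 214 @ $12.65 + 331 @ $11.35 = $6,463.95
Ending inventory: 67 @ $9.85 + 54 @ $11.35 = $1,272.85

54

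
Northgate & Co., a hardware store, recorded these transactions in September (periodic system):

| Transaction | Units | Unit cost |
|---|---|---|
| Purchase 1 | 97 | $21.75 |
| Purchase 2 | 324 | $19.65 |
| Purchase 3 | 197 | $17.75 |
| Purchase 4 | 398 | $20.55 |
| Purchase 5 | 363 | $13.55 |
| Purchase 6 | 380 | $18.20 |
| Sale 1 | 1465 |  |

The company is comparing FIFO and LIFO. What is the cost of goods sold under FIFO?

COGS = $26,635.85

FIFO COGS: 97 @ $21.75 + 324 @ $19.65 + 197 @ $17.75 + 398 @ $20.55 + 363 @ $13.55 + 86 @ $18.20 = $26,635.85
LIFO COGS: 380 @ $18.20 + 363 @ $13.55 + 398 @ $20.55 + 197 @ $17.75 + 127 @ $19.65 = $26,005.85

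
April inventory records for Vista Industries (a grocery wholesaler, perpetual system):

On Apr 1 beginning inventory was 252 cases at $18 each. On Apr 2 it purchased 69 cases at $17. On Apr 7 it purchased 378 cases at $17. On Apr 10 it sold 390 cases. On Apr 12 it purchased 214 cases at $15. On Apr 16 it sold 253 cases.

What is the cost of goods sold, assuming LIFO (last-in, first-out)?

Apr 10, 390 sold [LIFO — newest first]: 378 @ $17 + 12 @ $17 = $6,630
Apr 16, 253 sold [LIFO — newest first]: 214 @ $15 + 39 @ $17 = $3,873
Total COGS = $6,630 + $3,873 = $10,503
Ending inventory: 252 @ $18 + 18 @ $17 = $4,842

COGS = $10,503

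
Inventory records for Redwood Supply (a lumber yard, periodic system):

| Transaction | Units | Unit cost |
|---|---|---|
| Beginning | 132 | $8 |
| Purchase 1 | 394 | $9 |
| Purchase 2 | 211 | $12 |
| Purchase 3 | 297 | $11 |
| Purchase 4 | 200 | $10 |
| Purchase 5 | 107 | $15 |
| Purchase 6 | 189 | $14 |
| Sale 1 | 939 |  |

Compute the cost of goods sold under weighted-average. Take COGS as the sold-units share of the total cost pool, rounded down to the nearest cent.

COGS = $10,219.75

Sale 1, sell 939: 939/1530 × $16,652.00 → $10,219.75
Ending inventory (cost pool remaining) = $6,432.25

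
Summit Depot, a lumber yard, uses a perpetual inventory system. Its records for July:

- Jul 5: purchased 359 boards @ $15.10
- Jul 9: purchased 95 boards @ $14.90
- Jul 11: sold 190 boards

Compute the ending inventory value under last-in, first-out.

Jul 11, 190 sold [LIFO — newest first]: 95 @ $14.90 + 95 @ $15.10 = $2,850.00
Ending inventory: 264 @ $15.10 = $3,986.40

Ending inventory = $3,986.40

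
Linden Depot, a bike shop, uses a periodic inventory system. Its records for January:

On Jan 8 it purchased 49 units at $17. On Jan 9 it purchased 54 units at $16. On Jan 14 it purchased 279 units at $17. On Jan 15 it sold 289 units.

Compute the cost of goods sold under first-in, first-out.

COGS = $4,859

Jan 15, 289 sold [FIFO — oldest first]: 49 @ $17 + 54 @ $16 + 186 @ $17 = $4,859
Ending inventory: 93 @ $17 = $1,581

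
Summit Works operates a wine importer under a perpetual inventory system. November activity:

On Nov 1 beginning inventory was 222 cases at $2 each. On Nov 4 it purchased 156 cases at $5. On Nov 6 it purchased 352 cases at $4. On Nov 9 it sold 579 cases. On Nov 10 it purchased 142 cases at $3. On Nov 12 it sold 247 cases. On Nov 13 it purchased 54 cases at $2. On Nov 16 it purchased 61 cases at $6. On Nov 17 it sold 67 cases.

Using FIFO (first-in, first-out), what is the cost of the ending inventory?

Nov 9, 579 sold [FIFO — oldest first]: 222 @ $2 + 156 @ $5 + 201 @ $4 = $2,028
Nov 12, 247 sold [FIFO — oldest first]: 151 @ $4 + 96 @ $3 = $892
Nov 17, 67 sold [FIFO — oldest first]: 46 @ $3 + 21 @ $2 = $180
Total COGS = $2,028 + $892 + $180 = $3,100
Ending inventory: 33 @ $2 + 61 @ $6 = $432
Check: goods available $3,532 = COGS $3,100 + ending $432

Ending inventory = $432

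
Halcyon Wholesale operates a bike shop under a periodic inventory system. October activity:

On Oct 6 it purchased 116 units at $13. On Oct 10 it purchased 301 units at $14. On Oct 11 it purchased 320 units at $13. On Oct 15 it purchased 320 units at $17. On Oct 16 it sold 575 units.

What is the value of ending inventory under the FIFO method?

Oct 16, 575 sold [FIFO — oldest first]: 116 @ $13 + 301 @ $14 + 158 @ $13 = $7,776
Ending inventory: 162 @ $13 + 320 @ $17 = $7,546
Check: goods available $15,322 = COGS $7,776 + ending $7,546

Ending inventory = $7,546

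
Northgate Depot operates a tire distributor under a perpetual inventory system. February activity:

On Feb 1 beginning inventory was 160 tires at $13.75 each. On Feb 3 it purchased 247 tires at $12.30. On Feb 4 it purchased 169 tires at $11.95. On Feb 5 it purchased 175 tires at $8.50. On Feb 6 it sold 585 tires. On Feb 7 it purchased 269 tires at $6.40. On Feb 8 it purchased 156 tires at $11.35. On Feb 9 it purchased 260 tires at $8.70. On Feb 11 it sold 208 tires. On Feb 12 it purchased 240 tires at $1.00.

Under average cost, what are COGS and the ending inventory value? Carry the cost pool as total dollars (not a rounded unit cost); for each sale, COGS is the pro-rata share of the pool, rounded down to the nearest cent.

After Feb 1: 160 on hand, pool $2,200.00 (≈ $13.7500 each)
After Feb 3: 407 on hand, pool $5,238.10 (≈ $12.8700 each)
After Feb 4: 576 on hand, pool $7,257.65 (≈ $12.6001 each)
After Feb 5: 751 on hand, pool $8,745.15 (≈ $11.6447 each)
Feb 6, sell 585: 585/751 × $8,745.15 → $6,812.13
After Feb 7: 435 on hand, pool $3,654.62 (≈ $8.4014 each)
After Feb 8: 591 on hand, pool $5,425.22 (≈ $9.1797 each)
After Feb 9: 851 on hand, pool $7,687.22 (≈ $9.0332 each)
Feb 11, sell 208: 208/851 × $7,687.22 → $1,878.89
After Feb 12: 883 on hand, pool $6,048.33 (≈ $6.8498 each)
Total COGS = $6,812.13 + $1,878.89 = $8,691.02
Ending inventory (cost pool remaining) = $6,048.33

COGS = $8,691.02; ending inventory = $6,048.33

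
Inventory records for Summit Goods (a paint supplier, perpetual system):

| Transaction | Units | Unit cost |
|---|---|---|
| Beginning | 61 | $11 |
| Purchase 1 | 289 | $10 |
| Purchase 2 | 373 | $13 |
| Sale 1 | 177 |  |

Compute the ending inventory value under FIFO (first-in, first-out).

Sale 1 (177) [FIFO — oldest first]: 61 @ $11 + 116 @ $10 = $1,831
Ending inventory: 173 @ $10 + 373 @ $13 = $6,579

Ending inventory = $6,579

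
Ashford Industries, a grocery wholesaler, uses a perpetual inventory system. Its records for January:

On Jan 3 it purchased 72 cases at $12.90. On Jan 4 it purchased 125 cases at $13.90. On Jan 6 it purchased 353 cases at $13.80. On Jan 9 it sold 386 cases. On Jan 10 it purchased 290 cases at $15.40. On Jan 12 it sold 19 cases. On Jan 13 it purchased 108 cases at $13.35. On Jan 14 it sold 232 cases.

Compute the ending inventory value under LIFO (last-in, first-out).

Jan 9, 386 sold [LIFO — newest first]: 353 @ $13.80 + 33 @ $13.90 = $5,330.10
Jan 12, 19 sold [LIFO — newest first]: 19 @ $15.40 = $292.60
Jan 14, 232 sold [LIFO — newest first]: 108 @ $13.35 + 124 @ $15.40 = $3,351.40
Total COGS = $5,330.10 + $292.60 + $3,351.40 = $8,974.10
Ending inventory: 72 @ $12.90 + 92 @ $13.90 + 147 @ $15.40 = $4,471.40

Ending inventory = $4,471.40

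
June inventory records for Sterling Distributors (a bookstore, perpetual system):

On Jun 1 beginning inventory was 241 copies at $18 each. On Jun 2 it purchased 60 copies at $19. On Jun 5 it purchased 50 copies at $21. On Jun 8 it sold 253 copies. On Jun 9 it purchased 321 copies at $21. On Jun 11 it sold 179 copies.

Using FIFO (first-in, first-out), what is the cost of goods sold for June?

COGS = $8,229

Jun 8, 253 sold [FIFO — oldest first]: 241 @ $18 + 12 @ $19 = $4,566
Jun 11, 179 sold [FIFO — oldest first]: 48 @ $19 + 50 @ $21 + 81 @ $21 = $3,663
Total COGS = $4,566 + $3,663 = $8,229
Ending inventory: 240 @ $21 = $5,040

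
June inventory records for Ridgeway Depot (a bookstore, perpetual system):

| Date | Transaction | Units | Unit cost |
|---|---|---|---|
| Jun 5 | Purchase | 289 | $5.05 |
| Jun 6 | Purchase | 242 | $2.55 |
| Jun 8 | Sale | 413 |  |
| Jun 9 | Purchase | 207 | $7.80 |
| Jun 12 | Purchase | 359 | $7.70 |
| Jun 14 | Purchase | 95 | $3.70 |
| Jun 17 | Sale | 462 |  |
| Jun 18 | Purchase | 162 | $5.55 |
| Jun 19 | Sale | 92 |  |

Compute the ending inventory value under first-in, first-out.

Ending inventory = $2,251.60

Jun 8, 413 sold [FIFO — oldest first]: 289 @ $5.05 + 124 @ $2.55 = $1,775.65
Jun 17, 462 sold [FIFO — oldest first]: 118 @ $2.55 + 207 @ $7.80 + 137 @ $7.70 = $2,970.40
Jun 19, 92 sold [FIFO — oldest first]: 92 @ $7.70 = $708.40
Total COGS = $1,775.65 + $2,970.40 + $708.40 = $5,454.45
Ending inventory: 130 @ $7.70 + 95 @ $3.70 + 162 @ $5.55 = $2,251.60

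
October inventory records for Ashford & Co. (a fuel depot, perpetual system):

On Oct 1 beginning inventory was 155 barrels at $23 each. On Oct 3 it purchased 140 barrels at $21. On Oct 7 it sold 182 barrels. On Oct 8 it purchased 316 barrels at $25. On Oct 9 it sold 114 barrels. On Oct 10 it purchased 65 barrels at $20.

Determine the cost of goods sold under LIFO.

COGS = $6,756

Oct 7, 182 sold [LIFO — newest first]: 140 @ $21 + 42 @ $23 = $3,906
Oct 9, 114 sold [LIFO — newest first]: 114 @ $25 = $2,850
Total COGS = $3,906 + $2,850 = $6,756
Ending inventory: 113 @ $23 + 202 @ $25 + 65 @ $20 = $8,949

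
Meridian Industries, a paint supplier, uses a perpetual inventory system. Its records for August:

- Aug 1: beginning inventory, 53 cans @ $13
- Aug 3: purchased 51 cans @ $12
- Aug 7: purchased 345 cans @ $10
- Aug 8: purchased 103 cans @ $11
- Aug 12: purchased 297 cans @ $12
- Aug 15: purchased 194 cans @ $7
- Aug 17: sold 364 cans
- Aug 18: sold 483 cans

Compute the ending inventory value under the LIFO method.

Ending inventory = $2,221

Aug 17, 364 sold [LIFO — newest first]: 194 @ $7 + 170 @ $12 = $3,398
Aug 18, 483 sold [LIFO — newest first]: 127 @ $12 + 103 @ $11 + 253 @ $10 = $5,187
Total COGS = $3,398 + $5,187 = $8,585
Ending inventory: 53 @ $13 + 51 @ $12 + 92 @ $10 = $2,221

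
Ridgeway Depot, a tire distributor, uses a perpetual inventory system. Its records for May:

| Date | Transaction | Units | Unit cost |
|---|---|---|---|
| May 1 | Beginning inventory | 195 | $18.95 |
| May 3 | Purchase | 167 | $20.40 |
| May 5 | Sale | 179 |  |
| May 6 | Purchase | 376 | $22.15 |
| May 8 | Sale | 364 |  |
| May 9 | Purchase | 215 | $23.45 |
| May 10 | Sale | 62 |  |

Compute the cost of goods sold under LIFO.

COGS = $13,150.70

May 5, 179 sold [LIFO — newest first]: 167 @ $20.40 + 12 @ $18.95 = $3,634.20
May 8, 364 sold [LIFO — newest first]: 364 @ $22.15 = $8,062.60
May 10, 62 sold [LIFO — newest first]: 62 @ $23.45 = $1,453.90
Total COGS = $3,634.20 + $8,062.60 + $1,453.90 = $13,150.70
Ending inventory: 183 @ $18.95 + 12 @ $22.15 + 153 @ $23.45 = $7,321.50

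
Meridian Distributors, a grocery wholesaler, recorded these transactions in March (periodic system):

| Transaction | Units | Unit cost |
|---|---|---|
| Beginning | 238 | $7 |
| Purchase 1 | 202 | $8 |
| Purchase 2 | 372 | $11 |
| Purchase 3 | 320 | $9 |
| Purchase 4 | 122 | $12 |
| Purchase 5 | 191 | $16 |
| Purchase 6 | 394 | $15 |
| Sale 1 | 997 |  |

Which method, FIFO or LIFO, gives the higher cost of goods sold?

FIFO COGS: 238 @ $7 + 202 @ $8 + 372 @ $11 + 185 @ $9 = $9,039
LIFO COGS: 394 @ $15 + 191 @ $16 + 122 @ $12 + 290 @ $9 = $13,040

LIFO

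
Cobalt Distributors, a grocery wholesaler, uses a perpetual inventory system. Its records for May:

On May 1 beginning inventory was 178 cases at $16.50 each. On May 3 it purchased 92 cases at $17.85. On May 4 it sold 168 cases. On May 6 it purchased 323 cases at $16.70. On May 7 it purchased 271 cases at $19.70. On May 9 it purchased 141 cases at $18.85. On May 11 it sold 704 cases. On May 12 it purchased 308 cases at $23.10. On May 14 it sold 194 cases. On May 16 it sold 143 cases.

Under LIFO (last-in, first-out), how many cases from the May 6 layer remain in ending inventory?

May 4, 168 sold [LIFO — newest first]: 92 @ $17.85 + 76 @ $16.50 = $2,896.20
May 11, 704 sold [LIFO — newest first]: 141 @ $18.85 + 271 @ $19.70 + 292 @ $16.70 = $12,872.95
May 14, 194 sold [LIFO — newest first]: 194 @ $23.10 = $4,481.40
May 16, 143 sold [LIFO — newest first]: 114 @ $23.10 + 29 @ $16.70 = $3,117.70
Total COGS = $2,896.20 + $12,872.95 + $4,481.40 + $3,117.70 = $23,368.25
Ending inventory: 102 @ $16.50 + 2 @ $16.70 = $1,716.40

2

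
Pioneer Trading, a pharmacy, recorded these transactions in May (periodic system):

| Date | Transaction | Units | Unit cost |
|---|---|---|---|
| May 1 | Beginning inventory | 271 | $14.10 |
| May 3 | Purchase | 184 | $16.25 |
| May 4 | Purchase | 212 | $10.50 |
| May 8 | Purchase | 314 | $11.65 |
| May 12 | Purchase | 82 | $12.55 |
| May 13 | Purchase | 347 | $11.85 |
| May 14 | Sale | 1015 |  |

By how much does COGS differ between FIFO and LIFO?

$1,121.75

FIFO COGS: 271 @ $14.10 + 184 @ $16.25 + 212 @ $10.50 + 314 @ $11.65 + 34 @ $12.55 = $13,121.90
LIFO COGS: 347 @ $11.85 + 82 @ $12.55 + 314 @ $11.65 + 212 @ $10.50 + 60 @ $16.25 = $12,000.15
Difference = |$13,121.90 − $12,000.15| = $1,121.75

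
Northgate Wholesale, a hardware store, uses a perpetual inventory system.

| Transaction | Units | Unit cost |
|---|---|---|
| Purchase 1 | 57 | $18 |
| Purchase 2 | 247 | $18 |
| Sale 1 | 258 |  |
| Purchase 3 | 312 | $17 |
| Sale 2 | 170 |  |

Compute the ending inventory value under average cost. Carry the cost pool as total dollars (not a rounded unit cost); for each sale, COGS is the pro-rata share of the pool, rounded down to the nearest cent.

Ending inventory = $3,220.16

After Purchase 1: 57 on hand, pool $1,026.00 (≈ $18.0000 each)
After Purchase 2: 304 on hand, pool $5,472.00 (≈ $18.0000 each)
Sale 1, sell 258: 258/304 × $5,472.00 → $4,644.00
After Purchase 3: 358 on hand, pool $6,132.00 (≈ $17.1285 each)
Sale 2, sell 170: 170/358 × $6,132.00 → $2,911.84
Total COGS = $4,644.00 + $2,911.84 = $7,555.84
Ending inventory (cost pool remaining) = $3,220.16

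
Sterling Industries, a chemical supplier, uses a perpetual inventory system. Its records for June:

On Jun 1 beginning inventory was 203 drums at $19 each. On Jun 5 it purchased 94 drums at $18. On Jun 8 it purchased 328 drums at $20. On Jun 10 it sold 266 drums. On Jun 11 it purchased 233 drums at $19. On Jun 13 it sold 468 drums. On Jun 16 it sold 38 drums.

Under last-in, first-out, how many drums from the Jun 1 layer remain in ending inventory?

Jun 10, 266 sold [LIFO — newest first]: 266 @ $20 = $5,320
Jun 13, 468 sold [LIFO — newest first]: 233 @ $19 + 62 @ $20 + 94 @ $18 + 79 @ $19 = $8,860
Jun 16, 38 sold [LIFO — newest first]: 38 @ $19 = $722
Total COGS = $5,320 + $8,860 + $722 = $14,902
Ending inventory: 86 @ $19 = $1,634

86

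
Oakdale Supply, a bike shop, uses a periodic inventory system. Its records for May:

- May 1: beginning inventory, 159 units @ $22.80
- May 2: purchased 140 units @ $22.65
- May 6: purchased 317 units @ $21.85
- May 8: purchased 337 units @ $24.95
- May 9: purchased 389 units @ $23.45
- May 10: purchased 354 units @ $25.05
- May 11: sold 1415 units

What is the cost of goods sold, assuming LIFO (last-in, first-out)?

COGS = $33,732.05

May 11, 1415 sold [LIFO — newest first]: 354 @ $25.05 + 389 @ $23.45 + 337 @ $24.95 + 317 @ $21.85 + 18 @ $22.65 = $33,732.05
Ending inventory: 159 @ $22.80 + 122 @ $22.65 = $6,388.50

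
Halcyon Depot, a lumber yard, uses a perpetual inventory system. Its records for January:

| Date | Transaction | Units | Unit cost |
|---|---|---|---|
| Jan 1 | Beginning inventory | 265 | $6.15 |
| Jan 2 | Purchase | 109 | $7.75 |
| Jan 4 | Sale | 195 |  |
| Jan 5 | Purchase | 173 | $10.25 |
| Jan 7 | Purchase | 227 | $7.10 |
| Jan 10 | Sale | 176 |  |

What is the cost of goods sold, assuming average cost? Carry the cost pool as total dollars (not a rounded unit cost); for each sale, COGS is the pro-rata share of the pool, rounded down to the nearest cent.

COGS = $2,679.11

After Jan 1: 265 on hand, pool $1,629.75 (≈ $6.1500 each)
After Jan 2: 374 on hand, pool $2,474.50 (≈ $6.6163 each)
Jan 4, sell 195: 195/374 × $2,474.50 → $1,290.18
After Jan 5: 352 on hand, pool $2,957.57 (≈ $8.4022 each)
After Jan 7: 579 on hand, pool $4,569.27 (≈ $7.8917 each)
Jan 10, sell 176: 176/579 × $4,569.27 → $1,388.93
Total COGS = $1,290.18 + $1,388.93 = $2,679.11
Ending inventory (cost pool remaining) = $3,180.34
Check: goods available $5,859.45 = COGS $2,679.11 + ending $3,180.34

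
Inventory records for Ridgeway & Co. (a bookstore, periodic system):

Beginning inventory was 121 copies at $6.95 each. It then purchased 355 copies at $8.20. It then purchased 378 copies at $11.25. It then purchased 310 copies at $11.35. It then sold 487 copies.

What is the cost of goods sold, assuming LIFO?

COGS = $5,509.75

Sale 1 (487) [LIFO — newest first]: 310 @ $11.35 + 177 @ $11.25 = $5,509.75
Ending inventory: 121 @ $6.95 + 355 @ $8.20 + 201 @ $11.25 = $6,013.20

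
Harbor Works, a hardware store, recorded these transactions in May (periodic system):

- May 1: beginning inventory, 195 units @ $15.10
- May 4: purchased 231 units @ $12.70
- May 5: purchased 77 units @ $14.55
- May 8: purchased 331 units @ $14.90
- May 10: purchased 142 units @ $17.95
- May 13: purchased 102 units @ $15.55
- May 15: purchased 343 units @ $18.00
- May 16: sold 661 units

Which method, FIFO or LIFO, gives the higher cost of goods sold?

LIFO

FIFO COGS: 195 @ $15.10 + 231 @ $12.70 + 77 @ $14.55 + 158 @ $14.90 = $9,352.75
LIFO COGS: 343 @ $18.00 + 102 @ $15.55 + 142 @ $17.95 + 74 @ $14.90 = $11,411.60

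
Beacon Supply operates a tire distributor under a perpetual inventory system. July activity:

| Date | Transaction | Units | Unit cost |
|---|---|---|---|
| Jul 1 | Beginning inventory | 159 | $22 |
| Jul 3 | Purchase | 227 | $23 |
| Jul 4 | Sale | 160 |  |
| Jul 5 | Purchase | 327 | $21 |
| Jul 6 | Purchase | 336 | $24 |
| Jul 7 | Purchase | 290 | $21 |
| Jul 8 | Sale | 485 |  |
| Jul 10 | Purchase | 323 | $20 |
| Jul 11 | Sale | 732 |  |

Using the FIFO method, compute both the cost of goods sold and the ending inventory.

Jul 4, 160 sold [FIFO — oldest first]: 159 @ $22 + 1 @ $23 = $3,521
Jul 8, 485 sold [FIFO — oldest first]: 226 @ $23 + 259 @ $21 = $10,637
Jul 11, 732 sold [FIFO — oldest first]: 68 @ $21 + 336 @ $24 + 290 @ $21 + 38 @ $20 = $16,342
Total COGS = $3,521 + $10,637 + $16,342 = $30,500
Ending inventory: 285 @ $20 = $5,700

COGS = $30,500; ending inventory = $5,700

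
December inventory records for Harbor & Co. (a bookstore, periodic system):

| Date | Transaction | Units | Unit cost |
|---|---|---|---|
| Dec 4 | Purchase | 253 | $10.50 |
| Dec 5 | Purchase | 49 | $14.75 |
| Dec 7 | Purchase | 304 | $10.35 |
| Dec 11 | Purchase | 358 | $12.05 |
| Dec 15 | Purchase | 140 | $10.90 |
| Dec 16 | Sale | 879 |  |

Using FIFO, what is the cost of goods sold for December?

COGS = $9,815.30

Dec 16, 879 sold [FIFO — oldest first]: 253 @ $10.50 + 49 @ $14.75 + 304 @ $10.35 + 273 @ $12.05 = $9,815.30
Ending inventory: 85 @ $12.05 + 140 @ $10.90 = $2,550.25
Check: goods available $12,365.55 = COGS $9,815.30 + ending $2,550.25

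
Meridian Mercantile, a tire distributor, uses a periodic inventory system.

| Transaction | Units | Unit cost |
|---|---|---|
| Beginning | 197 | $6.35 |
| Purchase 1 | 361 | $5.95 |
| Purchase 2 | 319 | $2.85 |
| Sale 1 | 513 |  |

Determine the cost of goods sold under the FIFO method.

COGS = $3,131.15

Sale 1 (513) [FIFO — oldest first]: 197 @ $6.35 + 316 @ $5.95 = $3,131.15
Ending inventory: 45 @ $5.95 + 319 @ $2.85 = $1,176.90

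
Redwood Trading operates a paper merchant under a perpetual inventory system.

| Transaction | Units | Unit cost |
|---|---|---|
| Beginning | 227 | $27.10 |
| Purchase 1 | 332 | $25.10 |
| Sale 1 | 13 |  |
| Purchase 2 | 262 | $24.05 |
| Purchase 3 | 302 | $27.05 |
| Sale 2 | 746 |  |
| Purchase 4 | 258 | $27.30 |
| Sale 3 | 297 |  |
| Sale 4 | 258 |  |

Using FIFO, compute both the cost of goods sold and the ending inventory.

COGS = $34,169.40; ending inventory = $1,829.10

Sale 1 (13) [FIFO — oldest first]: 13 @ $27.10 = $352.30
Sale 2 (746) [FIFO — oldest first]: 214 @ $27.10 + 332 @ $25.10 + 200 @ $24.05 = $18,942.60
Sale 3 (297) [FIFO — oldest first]: 62 @ $24.05 + 235 @ $27.05 = $7,847.85
Sale 4 (258) [FIFO — oldest first]: 67 @ $27.05 + 191 @ $27.30 = $7,026.65
Total COGS = $352.30 + $18,942.60 + $7,847.85 + $7,026.65 = $34,169.40
Ending inventory: 67 @ $27.30 = $1,829.10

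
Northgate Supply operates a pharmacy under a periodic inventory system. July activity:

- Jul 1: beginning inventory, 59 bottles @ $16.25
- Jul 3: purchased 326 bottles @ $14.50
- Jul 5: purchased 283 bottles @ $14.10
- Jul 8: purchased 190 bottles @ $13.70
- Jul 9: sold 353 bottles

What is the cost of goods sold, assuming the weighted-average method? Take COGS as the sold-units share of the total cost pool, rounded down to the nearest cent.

Jul 9, sell 353: 353/858 × $12,279.05 → $5,051.87
Ending inventory (cost pool remaining) = $7,227.18
Check: goods available $12,279.05 = COGS $5,051.87 + ending $7,227.18

COGS = $5,051.87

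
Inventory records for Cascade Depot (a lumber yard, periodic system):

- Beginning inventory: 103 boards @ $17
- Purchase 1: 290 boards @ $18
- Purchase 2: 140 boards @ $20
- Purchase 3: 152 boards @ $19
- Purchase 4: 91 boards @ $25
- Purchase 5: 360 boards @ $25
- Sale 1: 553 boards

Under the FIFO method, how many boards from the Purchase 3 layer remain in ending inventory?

132

Sale 1 (553) [FIFO — oldest first]: 103 @ $17 + 290 @ $18 + 140 @ $20 + 20 @ $19 = $10,151
Ending inventory: 132 @ $19 + 91 @ $25 + 360 @ $25 = $13,783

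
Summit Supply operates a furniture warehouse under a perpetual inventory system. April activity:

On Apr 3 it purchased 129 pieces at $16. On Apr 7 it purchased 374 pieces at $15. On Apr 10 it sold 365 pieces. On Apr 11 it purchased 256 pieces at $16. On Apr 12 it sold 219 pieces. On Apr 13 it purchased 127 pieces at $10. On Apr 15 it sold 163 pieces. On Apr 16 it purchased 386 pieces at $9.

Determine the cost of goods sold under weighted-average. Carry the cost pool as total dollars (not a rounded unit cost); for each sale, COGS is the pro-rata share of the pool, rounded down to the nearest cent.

After Apr 3: 129 on hand, pool $2,064.00 (≈ $16.0000 each)
After Apr 7: 503 on hand, pool $7,674.00 (≈ $15.2565 each)
Apr 10, sell 365: 365/503 × $7,674.00 → $5,568.60
After Apr 11: 394 on hand, pool $6,201.40 (≈ $15.7396 each)
Apr 12, sell 219: 219/394 × $6,201.40 → $3,446.97
After Apr 13: 302 on hand, pool $4,024.43 (≈ $13.3259 each)
Apr 15, sell 163: 163/302 × $4,024.43 → $2,172.12
After Apr 16: 525 on hand, pool $5,326.31 (≈ $10.1454 each)
Total COGS = $5,568.60 + $3,446.97 + $2,172.12 = $11,187.69
Ending inventory (cost pool remaining) = $5,326.31
Check: goods available $16,514.00 = COGS $11,187.69 + ending $5,326.31

COGS = $11,187.69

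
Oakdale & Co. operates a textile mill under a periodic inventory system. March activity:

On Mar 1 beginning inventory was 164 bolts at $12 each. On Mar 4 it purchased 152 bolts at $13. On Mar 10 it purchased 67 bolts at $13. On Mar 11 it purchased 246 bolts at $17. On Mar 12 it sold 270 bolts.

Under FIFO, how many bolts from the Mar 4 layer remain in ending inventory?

46

Mar 12, 270 sold [FIFO — oldest first]: 164 @ $12 + 106 @ $13 = $3,346
Ending inventory: 46 @ $13 + 67 @ $13 + 246 @ $17 = $5,651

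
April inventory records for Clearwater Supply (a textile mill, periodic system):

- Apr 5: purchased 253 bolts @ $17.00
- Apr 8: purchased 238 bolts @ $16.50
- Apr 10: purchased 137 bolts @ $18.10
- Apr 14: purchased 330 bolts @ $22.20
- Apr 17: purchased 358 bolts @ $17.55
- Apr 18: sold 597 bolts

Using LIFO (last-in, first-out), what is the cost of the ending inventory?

Apr 18, 597 sold [LIFO — newest first]: 358 @ $17.55 + 239 @ $22.20 = $11,588.70
Ending inventory: 253 @ $17.00 + 238 @ $16.50 + 137 @ $18.10 + 91 @ $22.20 = $12,727.90

Ending inventory = $12,727.90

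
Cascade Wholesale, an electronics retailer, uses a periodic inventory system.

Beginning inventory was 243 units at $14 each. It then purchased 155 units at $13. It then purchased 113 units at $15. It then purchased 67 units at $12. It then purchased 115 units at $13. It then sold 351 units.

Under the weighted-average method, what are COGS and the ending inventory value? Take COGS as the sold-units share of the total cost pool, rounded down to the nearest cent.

Sale 1, sell 351: 351/693 × $9,411.00 → $4,766.61
Ending inventory (cost pool remaining) = $4,644.39
Check: goods available $9,411.00 = COGS $4,766.61 + ending $4,644.39

COGS = $4,766.61; ending inventory = $4,644.39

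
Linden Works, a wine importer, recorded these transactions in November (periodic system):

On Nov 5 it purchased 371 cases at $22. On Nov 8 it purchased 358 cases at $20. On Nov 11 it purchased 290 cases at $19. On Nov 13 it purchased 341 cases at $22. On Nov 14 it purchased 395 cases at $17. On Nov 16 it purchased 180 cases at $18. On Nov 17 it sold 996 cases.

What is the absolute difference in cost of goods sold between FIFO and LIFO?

FIFO COGS: 371 @ $22 + 358 @ $20 + 267 @ $19 = $20,395
LIFO COGS: 180 @ $18 + 395 @ $17 + 341 @ $22 + 80 @ $19 = $18,977
Difference = |$20,395 − $18,977| = $1,418

$1,418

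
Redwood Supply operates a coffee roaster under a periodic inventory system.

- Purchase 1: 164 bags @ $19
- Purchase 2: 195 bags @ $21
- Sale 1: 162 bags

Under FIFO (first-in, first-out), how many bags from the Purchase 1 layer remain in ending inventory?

Sale 1 (162) [FIFO — oldest first]: 162 @ $19 = $3,078
Ending inventory: 2 @ $19 + 195 @ $21 = $4,133

2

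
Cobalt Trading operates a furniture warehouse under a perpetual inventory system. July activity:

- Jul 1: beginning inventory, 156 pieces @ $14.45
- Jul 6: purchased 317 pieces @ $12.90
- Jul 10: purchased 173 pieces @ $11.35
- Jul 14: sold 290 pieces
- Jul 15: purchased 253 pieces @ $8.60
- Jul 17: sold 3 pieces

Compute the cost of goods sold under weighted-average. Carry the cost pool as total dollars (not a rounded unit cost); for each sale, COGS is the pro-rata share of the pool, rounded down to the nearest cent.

COGS = $3,762.43

After Jul 1: 156 on hand, pool $2,254.20 (≈ $14.4500 each)
After Jul 6: 473 on hand, pool $6,343.50 (≈ $13.4112 each)
After Jul 10: 646 on hand, pool $8,307.05 (≈ $12.8592 each)
Jul 14, sell 290: 290/646 × $8,307.05 → $3,729.17
After Jul 15: 609 on hand, pool $6,753.68 (≈ $11.0898 each)
Jul 17, sell 3: 3/609 × $6,753.68 → $33.26
Total COGS = $3,729.17 + $33.26 = $3,762.43
Ending inventory (cost pool remaining) = $6,720.42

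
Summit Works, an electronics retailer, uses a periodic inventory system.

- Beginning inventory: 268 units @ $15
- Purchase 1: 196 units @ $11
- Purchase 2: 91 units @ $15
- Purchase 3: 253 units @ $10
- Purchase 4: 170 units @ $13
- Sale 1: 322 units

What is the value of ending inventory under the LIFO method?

Ending inventory = $8,551

Sale 1 (322) [LIFO — newest first]: 170 @ $13 + 152 @ $10 = $3,730
Ending inventory: 268 @ $15 + 196 @ $11 + 91 @ $15 + 101 @ $10 = $8,551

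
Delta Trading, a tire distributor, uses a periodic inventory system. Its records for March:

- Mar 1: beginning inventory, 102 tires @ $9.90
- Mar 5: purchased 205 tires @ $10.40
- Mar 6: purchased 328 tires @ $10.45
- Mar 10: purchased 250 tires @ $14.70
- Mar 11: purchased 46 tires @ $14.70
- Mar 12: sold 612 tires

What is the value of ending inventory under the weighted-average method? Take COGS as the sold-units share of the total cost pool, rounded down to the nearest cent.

Ending inventory = $3,741.86

Mar 12, sell 612: 612/931 × $10,920.60 → $7,178.74
Ending inventory (cost pool remaining) = $3,741.86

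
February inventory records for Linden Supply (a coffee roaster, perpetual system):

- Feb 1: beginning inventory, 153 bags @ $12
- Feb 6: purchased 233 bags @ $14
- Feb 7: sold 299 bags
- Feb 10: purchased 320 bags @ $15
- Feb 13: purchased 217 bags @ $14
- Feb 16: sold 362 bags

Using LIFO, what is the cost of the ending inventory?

Feb 7, 299 sold [LIFO — newest first]: 233 @ $14 + 66 @ $12 = $4,054
Feb 16, 362 sold [LIFO — newest first]: 217 @ $14 + 145 @ $15 = $5,213
Total COGS = $4,054 + $5,213 = $9,267
Ending inventory: 87 @ $12 + 175 @ $15 = $3,669

Ending inventory = $3,669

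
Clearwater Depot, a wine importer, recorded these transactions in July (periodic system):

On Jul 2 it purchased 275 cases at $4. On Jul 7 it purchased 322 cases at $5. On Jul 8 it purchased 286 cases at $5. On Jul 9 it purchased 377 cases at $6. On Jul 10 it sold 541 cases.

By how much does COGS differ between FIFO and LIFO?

FIFO COGS: 275 @ $4 + 266 @ $5 = $2,430
LIFO COGS: 377 @ $6 + 164 @ $5 = $3,082
Difference = |$2,430 − $3,082| = $652

$652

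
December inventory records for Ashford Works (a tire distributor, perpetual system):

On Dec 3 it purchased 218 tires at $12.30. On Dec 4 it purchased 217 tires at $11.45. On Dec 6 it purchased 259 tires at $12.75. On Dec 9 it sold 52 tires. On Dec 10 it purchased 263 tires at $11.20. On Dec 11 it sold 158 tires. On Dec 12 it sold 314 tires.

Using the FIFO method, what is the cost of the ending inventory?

Dec 9, 52 sold [FIFO — oldest first]: 52 @ $12.30 = $639.60
Dec 11, 158 sold [FIFO — oldest first]: 158 @ $12.30 = $1,943.40
Dec 12, 314 sold [FIFO — oldest first]: 8 @ $12.30 + 217 @ $11.45 + 89 @ $12.75 = $3,717.80
Total COGS = $639.60 + $1,943.40 + $3,717.80 = $6,300.80
Ending inventory: 170 @ $12.75 + 263 @ $11.20 = $5,113.10

Ending inventory = $5,113.10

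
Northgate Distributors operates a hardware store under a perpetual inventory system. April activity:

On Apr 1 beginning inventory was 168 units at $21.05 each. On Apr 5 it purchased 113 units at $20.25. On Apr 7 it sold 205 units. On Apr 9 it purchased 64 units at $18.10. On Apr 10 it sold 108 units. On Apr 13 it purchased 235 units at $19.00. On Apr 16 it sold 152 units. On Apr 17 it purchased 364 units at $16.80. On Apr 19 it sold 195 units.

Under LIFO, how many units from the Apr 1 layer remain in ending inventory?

32

Apr 7, 205 sold [LIFO — newest first]: 113 @ $20.25 + 92 @ $21.05 = $4,224.85
Apr 10, 108 sold [LIFO — newest first]: 64 @ $18.10 + 44 @ $21.05 = $2,084.60
Apr 16, 152 sold [LIFO — newest first]: 152 @ $19.00 = $2,888.00
Apr 19, 195 sold [LIFO — newest first]: 195 @ $16.80 = $3,276.00
Total COGS = $4,224.85 + $2,084.60 + $2,888.00 + $3,276.00 = $12,473.45
Ending inventory: 32 @ $21.05 + 83 @ $19.00 + 169 @ $16.80 = $5,089.80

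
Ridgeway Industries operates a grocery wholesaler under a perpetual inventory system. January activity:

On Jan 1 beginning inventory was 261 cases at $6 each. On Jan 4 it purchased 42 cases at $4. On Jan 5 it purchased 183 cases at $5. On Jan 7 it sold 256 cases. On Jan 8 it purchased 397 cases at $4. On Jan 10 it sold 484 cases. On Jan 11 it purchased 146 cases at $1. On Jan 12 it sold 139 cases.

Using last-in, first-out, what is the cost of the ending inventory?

Ending inventory = $865

Jan 7, 256 sold [LIFO — newest first]: 183 @ $5 + 42 @ $4 + 31 @ $6 = $1,269
Jan 10, 484 sold [LIFO — newest first]: 397 @ $4 + 87 @ $6 = $2,110
Jan 12, 139 sold [LIFO — newest first]: 139 @ $1 = $139
Total COGS = $1,269 + $2,110 + $139 = $3,518
Ending inventory: 143 @ $6 + 7 @ $1 = $865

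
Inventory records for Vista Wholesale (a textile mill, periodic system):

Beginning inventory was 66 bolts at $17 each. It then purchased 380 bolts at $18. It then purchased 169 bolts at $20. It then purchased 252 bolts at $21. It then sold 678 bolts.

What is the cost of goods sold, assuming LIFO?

COGS = $13,298

Sale 1 (678) [LIFO — newest first]: 252 @ $21 + 169 @ $20 + 257 @ $18 = $13,298
Ending inventory: 66 @ $17 + 123 @ $18 = $3,336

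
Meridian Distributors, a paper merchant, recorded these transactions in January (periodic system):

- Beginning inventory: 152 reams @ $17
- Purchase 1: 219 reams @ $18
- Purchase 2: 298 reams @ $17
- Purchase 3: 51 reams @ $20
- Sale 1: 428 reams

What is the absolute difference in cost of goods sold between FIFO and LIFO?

$13

FIFO COGS: 152 @ $17 + 219 @ $18 + 57 @ $17 = $7,495
LIFO COGS: 51 @ $20 + 298 @ $17 + 79 @ $18 = $7,508
Difference = |$7,495 − $7,508| = $13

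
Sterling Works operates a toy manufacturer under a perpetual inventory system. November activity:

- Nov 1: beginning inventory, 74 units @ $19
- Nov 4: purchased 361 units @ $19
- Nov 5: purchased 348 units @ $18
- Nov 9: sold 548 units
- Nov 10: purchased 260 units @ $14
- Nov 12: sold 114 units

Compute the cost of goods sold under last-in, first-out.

Nov 9, 548 sold [LIFO — newest first]: 348 @ $18 + 200 @ $19 = $10,064
Nov 12, 114 sold [LIFO — newest first]: 114 @ $14 = $1,596
Total COGS = $10,064 + $1,596 = $11,660
Ending inventory: 74 @ $19 + 161 @ $19 + 146 @ $14 = $6,509

COGS = $11,660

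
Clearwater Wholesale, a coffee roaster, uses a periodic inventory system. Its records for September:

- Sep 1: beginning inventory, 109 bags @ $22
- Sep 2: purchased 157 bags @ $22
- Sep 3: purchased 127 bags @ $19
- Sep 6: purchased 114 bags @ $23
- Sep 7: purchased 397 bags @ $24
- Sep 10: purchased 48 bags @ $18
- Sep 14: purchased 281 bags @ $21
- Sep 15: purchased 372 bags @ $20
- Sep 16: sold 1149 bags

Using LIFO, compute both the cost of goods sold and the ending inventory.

COGS = $24,906; ending inventory = $9,714

Sep 16, 1149 sold [LIFO — newest first]: 372 @ $20 + 281 @ $21 + 48 @ $18 + 397 @ $24 + 51 @ $23 = $24,906
Ending inventory: 109 @ $22 + 157 @ $22 + 127 @ $19 + 63 @ $23 = $9,714
Check: goods available $34,620 = COGS $24,906 + ending $9,714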